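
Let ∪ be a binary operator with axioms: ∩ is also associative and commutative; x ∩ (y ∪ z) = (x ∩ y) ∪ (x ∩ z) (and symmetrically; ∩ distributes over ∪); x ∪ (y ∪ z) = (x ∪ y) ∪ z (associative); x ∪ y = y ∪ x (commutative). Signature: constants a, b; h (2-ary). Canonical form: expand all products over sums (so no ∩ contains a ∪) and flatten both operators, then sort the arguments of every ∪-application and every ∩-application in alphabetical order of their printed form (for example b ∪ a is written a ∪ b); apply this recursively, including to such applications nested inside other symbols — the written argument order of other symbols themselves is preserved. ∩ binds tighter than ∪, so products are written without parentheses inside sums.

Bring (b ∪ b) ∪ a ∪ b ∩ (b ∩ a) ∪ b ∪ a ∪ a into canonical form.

Answer: a ∪ a ∪ a ∪ a ∩ b ∩ b ∪ b ∪ b ∪ b

Derivation:
Flatten:  b ∪ b ∪ a ∪ a ∩ b ∩ b ∪ b ∪ a ∪ a
Order the arguments:  a ∪ a ∪ a ∪ a ∩ b ∩ b ∪ b ∪ b ∪ b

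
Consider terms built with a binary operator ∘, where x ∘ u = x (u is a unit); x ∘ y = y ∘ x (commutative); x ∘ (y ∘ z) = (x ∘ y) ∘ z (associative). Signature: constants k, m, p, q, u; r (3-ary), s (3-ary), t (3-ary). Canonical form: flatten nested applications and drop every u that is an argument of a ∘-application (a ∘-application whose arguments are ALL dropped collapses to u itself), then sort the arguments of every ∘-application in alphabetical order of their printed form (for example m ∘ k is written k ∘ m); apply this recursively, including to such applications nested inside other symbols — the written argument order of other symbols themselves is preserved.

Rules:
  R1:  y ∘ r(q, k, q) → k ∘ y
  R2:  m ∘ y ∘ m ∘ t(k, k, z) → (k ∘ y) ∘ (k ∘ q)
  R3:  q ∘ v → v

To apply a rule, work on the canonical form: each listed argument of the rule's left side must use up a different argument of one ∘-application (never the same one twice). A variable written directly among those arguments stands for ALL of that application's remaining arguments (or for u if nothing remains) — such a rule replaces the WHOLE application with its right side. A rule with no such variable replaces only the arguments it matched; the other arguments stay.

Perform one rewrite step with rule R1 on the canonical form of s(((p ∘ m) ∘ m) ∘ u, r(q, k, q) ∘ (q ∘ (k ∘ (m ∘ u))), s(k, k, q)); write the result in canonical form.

Answer: s(m ∘ m ∘ p, k ∘ k ∘ m ∘ q, s(k, k, q))

Derivation:
Canonical form:  s(m ∘ m ∘ p, k ∘ m ∘ q ∘ r(q, k, q), s(k, k, q))
Match R1:  consume r(q, k, q);  y := k ∘ m ∘ q
The variable takes the whole remainder — replace the entire application.
Giving:  s(m ∘ m ∘ p, k ∘ k ∘ m ∘ q, s(k, k, q))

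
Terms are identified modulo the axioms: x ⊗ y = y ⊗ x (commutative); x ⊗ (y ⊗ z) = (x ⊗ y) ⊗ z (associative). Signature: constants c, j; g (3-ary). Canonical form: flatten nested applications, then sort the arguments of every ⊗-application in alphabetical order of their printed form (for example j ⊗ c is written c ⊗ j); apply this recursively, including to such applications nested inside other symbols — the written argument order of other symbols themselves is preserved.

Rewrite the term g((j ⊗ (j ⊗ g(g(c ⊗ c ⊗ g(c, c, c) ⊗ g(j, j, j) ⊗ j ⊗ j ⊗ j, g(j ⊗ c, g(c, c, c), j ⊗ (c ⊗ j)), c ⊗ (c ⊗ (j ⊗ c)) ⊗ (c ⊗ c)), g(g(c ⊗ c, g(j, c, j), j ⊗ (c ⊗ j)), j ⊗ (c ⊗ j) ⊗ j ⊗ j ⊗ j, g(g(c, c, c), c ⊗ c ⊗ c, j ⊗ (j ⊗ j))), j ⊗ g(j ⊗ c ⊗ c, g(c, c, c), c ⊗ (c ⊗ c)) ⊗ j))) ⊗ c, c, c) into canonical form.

Descend into:  (j ⊗ (j ⊗ g(g(c ⊗ c ⊗ g(c, c, c) ⊗ g(j, j, j) ⊗ j ⊗ j ⊗ j, g(j ⊗ c, g(c, c, c), j ⊗ (c ⊗ j)), c ⊗ (c ⊗ (j ⊗ c)) ⊗ (c ⊗ c)), g(g(c ⊗ c, g(j, c, j), j ⊗ (c ⊗ j)), j ⊗ (c ⊗ j) ⊗ j ⊗ j ⊗ j, g(g(c, c, c), c ⊗ c ⊗ c, j ⊗ (j ⊗ j))), j ⊗ g(j ⊗ c ⊗ c, g(c, c, c), c ⊗ (c ⊗ c)) ⊗ j))) ⊗ c
Flatten:  j ⊗ j ⊗ g(g(c ⊗ c ⊗ g(c, c, c) ⊗ g(j, j, j) ⊗ j ⊗ j ⊗ j, g(j ⊗ c, g(c, c, c), j ⊗ (c ⊗ j)), c ⊗ (c ⊗ (j ⊗ c)) ⊗ (c ⊗ c)), g(g(c ⊗ c, g(j, c, j), j ⊗ (c ⊗ j)), j ⊗ (c ⊗ j) ⊗ j ⊗ j ⊗ j, g(g(c, c, c), c ⊗ c ⊗ c, j ⊗ (j ⊗ j))), j ⊗ g(j ⊗ c ⊗ c, g(c, c, c), c ⊗ (c ⊗ c)) ⊗ j) ⊗ c
Simplify inside:  g(g(c ⊗ c ⊗ g(c, c, c) ⊗ g(j, j, j) ⊗ j ⊗ j ⊗ j, g(j ⊗ c, g(c, c, c), j ⊗ (c ⊗ j)), c ⊗ (c ⊗ (j ⊗ c)) ⊗ (c ⊗ c)), g(g(c ⊗ c, g(j, c, j), j ⊗ (c ⊗ j)), j ⊗ (c ⊗ j) ⊗ j ⊗ j ⊗ j, g(g(c, c, c), c ⊗ c ⊗ c, j ⊗ (j ⊗ j))), j ⊗ g(j ⊗ c ⊗ c, g(c, c, c), c ⊗ (c ⊗ c)) ⊗ j)  →  g(g(c ⊗ c ⊗ g(c, c, c) ⊗ g(j, j, j) ⊗ j ⊗ j ⊗ j, g(c ⊗ j, g(c, c, c), c ⊗ j ⊗ j), c ⊗ c ⊗ c ⊗ c ⊗ c ⊗ j), g(g(c ⊗ c, g(j, c, j), c ⊗ j ⊗ j), c ⊗ j ⊗ j ⊗ j ⊗ j ⊗ j, g(g(c, c, c), c ⊗ c ⊗ c, j ⊗ j ⊗ j)), g(c ⊗ c ⊗ j, g(c, c, c), c ⊗ c ⊗ c) ⊗ j ⊗ j)
Sort:  c ⊗ g(g(c ⊗ c ⊗ g(c, c, c) ⊗ g(j, j, j) ⊗ j ⊗ j ⊗ j, g(c ⊗ j, g(c, c, c), c ⊗ j ⊗ j), c ⊗ c ⊗ c ⊗ c ⊗ c ⊗ j), g(g(c ⊗ c, g(j, c, j), c ⊗ j ⊗ j), c ⊗ j ⊗ j ⊗ j ⊗ j ⊗ j, g(g(c, c, c), c ⊗ c ⊗ c, j ⊗ j ⊗ j)), g(c ⊗ c ⊗ j, g(c, c, c), c ⊗ c ⊗ c) ⊗ j ⊗ j) ⊗ j ⊗ j
Reassemble:  g(c ⊗ g(g(c ⊗ c ⊗ g(c, c, c) ⊗ g(j, j, j) ⊗ j ⊗ j ⊗ j, g(c ⊗ j, g(c, c, c), c ⊗ j ⊗ j), c ⊗ c ⊗ c ⊗ c ⊗ c ⊗ j), g(g(c ⊗ c, g(j, c, j), c ⊗ j ⊗ j), c ⊗ j ⊗ j ⊗ j ⊗ j ⊗ j, g(g(c, c, c), c ⊗ c ⊗ c, j ⊗ j ⊗ j)), g(c ⊗ c ⊗ j, g(c, c, c), c ⊗ c ⊗ c) ⊗ j ⊗ j) ⊗ j ⊗ j, c, c)

Answer: g(c ⊗ g(g(c ⊗ c ⊗ g(c, c, c) ⊗ g(j, j, j) ⊗ j ⊗ j ⊗ j, g(c ⊗ j, g(c, c, c), c ⊗ j ⊗ j), c ⊗ c ⊗ c ⊗ c ⊗ c ⊗ j), g(g(c ⊗ c, g(j, c, j), c ⊗ j ⊗ j), c ⊗ j ⊗ j ⊗ j ⊗ j ⊗ j, g(g(c, c, c), c ⊗ c ⊗ c, j ⊗ j ⊗ j)), g(c ⊗ c ⊗ j, g(c, c, c), c ⊗ c ⊗ c) ⊗ j ⊗ j) ⊗ j ⊗ j, c, c)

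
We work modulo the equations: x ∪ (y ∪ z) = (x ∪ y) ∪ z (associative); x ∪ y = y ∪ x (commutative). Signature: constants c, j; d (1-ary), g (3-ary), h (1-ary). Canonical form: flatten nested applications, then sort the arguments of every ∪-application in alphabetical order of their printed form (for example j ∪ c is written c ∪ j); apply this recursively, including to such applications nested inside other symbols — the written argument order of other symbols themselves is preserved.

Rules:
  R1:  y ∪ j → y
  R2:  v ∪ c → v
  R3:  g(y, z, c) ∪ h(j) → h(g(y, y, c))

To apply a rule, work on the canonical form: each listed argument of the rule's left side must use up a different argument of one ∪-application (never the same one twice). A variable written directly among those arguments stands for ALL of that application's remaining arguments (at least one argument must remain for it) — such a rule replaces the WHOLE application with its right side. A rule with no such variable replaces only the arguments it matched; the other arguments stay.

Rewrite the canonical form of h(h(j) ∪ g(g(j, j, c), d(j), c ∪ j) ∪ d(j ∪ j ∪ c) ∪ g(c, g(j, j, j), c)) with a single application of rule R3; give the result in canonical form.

Answer: h(d(c ∪ j ∪ j) ∪ g(g(j, j, c), d(j), c ∪ j) ∪ h(g(c, c, c)))

Derivation:
Canonical form:  h(d(c ∪ j ∪ j) ∪ g(c, g(j, j, j), c) ∪ g(g(j, j, c), d(j), c ∪ j) ∪ h(j))
R3 matches:  uses g(c, g(j, j, j), c), h(j);  y := c, z := g(j, j, j)
New term:  h(d(c ∪ j ∪ j) ∪ g(g(j, j, c), d(j), c ∪ j) ∪ h(g(c, c, c)))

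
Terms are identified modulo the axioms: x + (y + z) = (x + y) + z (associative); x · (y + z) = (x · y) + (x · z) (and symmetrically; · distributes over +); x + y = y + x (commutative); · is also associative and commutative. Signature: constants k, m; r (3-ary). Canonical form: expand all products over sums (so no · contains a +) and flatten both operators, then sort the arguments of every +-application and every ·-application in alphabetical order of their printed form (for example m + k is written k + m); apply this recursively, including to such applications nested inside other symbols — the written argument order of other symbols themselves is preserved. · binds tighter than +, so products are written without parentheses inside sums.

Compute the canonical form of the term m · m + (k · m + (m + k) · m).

Expand:  m · m + k · m + m · m + k · m
Sort arguments:  k · m + k · m + m · m + m · m

Answer: k · m + k · m + m · m + m · m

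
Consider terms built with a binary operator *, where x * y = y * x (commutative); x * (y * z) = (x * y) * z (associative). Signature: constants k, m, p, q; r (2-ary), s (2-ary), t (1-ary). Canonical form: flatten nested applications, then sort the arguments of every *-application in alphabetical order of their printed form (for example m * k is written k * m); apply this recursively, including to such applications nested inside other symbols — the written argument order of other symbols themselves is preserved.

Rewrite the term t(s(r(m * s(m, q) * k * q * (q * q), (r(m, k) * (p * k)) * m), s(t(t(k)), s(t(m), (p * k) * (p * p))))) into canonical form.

Answer: t(s(r(k * m * q * q * q * s(m, q), k * m * p * r(m, k)), s(t(t(k)), s(t(m), k * p * p * p))))

Derivation:
Focus inside:  m * s(m, q) * k * q * (q * q)
Flatten:  m * s(m, q) * k * q * q * q
Sort arguments:  k * m * q * q * q * s(m, q)
Rebuild:  t(s(r(k * m * q * q * q * s(m, q), k * m * p * r(m, k)), s(t(t(k)), s(t(m), k * p * p * p))))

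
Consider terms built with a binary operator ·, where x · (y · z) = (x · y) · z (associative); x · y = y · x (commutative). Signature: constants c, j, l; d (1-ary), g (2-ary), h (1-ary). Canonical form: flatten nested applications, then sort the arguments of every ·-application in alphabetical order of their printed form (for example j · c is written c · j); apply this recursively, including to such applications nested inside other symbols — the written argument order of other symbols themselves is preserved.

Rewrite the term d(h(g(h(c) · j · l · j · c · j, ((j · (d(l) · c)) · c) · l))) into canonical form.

Answer: d(h(g(c · h(c) · j · j · j · l, c · c · d(l) · j · l)))

Derivation:
Work inside:  ((j · (d(l) · c)) · c) · l
Flatten:  j · d(l) · c · c · l
Order the arguments:  c · c · d(l) · j · l
Reassemble:  d(h(g(c · h(c) · j · j · j · l, c · c · d(l) · j · l)))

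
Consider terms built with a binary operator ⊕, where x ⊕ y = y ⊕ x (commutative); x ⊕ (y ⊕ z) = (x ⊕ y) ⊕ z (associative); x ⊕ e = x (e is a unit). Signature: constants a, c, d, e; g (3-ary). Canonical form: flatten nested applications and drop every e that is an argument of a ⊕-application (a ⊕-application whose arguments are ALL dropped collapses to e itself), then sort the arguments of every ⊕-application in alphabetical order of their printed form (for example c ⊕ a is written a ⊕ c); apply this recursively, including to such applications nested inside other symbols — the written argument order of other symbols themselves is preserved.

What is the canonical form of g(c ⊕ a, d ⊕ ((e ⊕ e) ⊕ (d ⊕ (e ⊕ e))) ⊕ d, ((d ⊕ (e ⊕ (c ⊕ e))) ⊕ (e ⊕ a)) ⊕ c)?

Answer: g(a ⊕ c, d ⊕ d ⊕ d, a ⊕ c ⊕ c ⊕ d)

Derivation:
Focus inside:  ((d ⊕ (e ⊕ (c ⊕ e))) ⊕ (e ⊕ a)) ⊕ c
Un-nest:  d ⊕ e ⊕ c ⊕ e ⊕ e ⊕ a ⊕ c
Unit:  drop e (×3)
Sort arguments:  a ⊕ c ⊕ c ⊕ d
Rebuild:  g(a ⊕ c, d ⊕ d ⊕ d, a ⊕ c ⊕ c ⊕ d)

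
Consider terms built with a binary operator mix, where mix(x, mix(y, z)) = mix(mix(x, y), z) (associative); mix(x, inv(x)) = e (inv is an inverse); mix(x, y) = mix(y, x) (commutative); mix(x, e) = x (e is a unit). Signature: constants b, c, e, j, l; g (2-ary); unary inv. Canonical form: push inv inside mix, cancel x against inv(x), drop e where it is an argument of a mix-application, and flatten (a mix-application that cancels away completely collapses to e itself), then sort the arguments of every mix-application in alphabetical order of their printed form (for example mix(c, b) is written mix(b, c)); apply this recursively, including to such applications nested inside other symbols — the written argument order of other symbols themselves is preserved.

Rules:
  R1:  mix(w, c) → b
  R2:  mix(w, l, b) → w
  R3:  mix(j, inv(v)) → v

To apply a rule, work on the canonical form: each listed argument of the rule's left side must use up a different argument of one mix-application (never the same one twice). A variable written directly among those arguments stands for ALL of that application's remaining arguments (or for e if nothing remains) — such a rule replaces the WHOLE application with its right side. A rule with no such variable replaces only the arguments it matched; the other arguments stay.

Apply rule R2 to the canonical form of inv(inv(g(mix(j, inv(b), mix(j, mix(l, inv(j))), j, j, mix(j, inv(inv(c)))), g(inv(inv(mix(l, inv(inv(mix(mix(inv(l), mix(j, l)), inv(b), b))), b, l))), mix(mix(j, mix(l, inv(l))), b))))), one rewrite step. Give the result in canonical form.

Answer: g(mix(c, inv(b), j, j, j, j, l), g(mix(j, l), mix(b, j)))

Derivation:
Canonical form:  g(mix(c, inv(b), j, j, j, j, l), g(mix(b, j, l, l), mix(b, j)))
Apply R2:  consuming b, l;  w := mix(j, l)
Every leftover argument binds to the variable; the entire application is replaced.
Result:  g(mix(c, inv(b), j, j, j, j, l), g(mix(j, l), mix(b, j)))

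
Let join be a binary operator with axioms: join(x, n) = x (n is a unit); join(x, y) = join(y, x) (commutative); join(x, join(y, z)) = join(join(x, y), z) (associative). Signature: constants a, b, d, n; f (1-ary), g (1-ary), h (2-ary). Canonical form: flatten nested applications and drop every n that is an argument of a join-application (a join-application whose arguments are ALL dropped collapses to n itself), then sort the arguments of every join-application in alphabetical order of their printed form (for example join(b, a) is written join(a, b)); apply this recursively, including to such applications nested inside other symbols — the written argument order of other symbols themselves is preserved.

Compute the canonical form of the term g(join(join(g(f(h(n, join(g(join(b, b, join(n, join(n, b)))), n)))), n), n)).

Descend into:  join(join(g(f(h(n, join(g(join(b, b, join(n, join(n, b)))), n)))), n), n)
Merge nested applications:  join(g(f(h(n, join(g(join(b, b, join(n, join(n, b)))), n)))), n, n)
Canonicalize subterm:  g(f(h(n, join(g(join(b, b, join(n, join(n, b)))), n))))  →  g(f(h(n, g(join(b, b, b)))))
Unit:  drop n (×2)
Sort:  g(f(h(n, g(join(b, b, b)))))
Put back:  g(g(f(h(n, g(join(b, b, b))))))

Answer: g(g(f(h(n, g(join(b, b, b))))))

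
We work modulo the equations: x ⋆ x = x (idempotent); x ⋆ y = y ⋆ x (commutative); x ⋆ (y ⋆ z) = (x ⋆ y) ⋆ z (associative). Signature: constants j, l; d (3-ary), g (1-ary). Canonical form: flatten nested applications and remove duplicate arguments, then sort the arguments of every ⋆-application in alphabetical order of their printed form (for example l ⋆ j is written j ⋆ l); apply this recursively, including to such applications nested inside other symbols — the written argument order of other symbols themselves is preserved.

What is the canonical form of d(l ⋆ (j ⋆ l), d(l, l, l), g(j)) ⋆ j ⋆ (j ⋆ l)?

Answer: d(j ⋆ l, d(l, l, l), g(j)) ⋆ j ⋆ l

Derivation:
Flatten:  d(l ⋆ (j ⋆ l), d(l, l, l), g(j)) ⋆ j ⋆ j ⋆ l
Canonicalize subterm:  d(l ⋆ (j ⋆ l), d(l, l, l), g(j))  →  d(j ⋆ l, d(l, l, l), g(j))
Deduplicate:  drop duplicate j
Sort arguments:  d(j ⋆ l, d(l, l, l), g(j)) ⋆ j ⋆ l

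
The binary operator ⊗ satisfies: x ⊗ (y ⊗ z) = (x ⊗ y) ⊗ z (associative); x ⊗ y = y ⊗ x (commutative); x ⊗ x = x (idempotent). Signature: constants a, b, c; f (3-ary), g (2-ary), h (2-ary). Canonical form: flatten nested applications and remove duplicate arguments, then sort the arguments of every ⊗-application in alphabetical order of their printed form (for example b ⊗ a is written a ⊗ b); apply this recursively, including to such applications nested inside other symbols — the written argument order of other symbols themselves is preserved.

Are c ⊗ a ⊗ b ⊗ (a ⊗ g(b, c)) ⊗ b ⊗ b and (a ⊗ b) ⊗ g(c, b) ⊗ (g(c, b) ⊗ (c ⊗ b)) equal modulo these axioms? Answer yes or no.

Left:  c ⊗ a ⊗ b ⊗ (a ⊗ g(b, c)) ⊗ b ⊗ b
  Merge nested applications:  c ⊗ a ⊗ b ⊗ a ⊗ g(b, c) ⊗ b ⊗ b
  Drop duplicates:  drop duplicate a, b, b
  Sort:  a ⊗ b ⊗ c ⊗ g(b, c)
Right:  (a ⊗ b) ⊗ g(c, b) ⊗ (g(c, b) ⊗ (c ⊗ b))
  Un-nest:  a ⊗ b ⊗ g(c, b) ⊗ g(c, b) ⊗ c ⊗ b
  Deduplicate:  drop duplicate g(c, b), b
  Order the arguments:  a ⊗ b ⊗ c ⊗ g(c, b)

Answer: no — a ⊗ b ⊗ c ⊗ g(b, c) vs a ⊗ b ⊗ c ⊗ g(c, b)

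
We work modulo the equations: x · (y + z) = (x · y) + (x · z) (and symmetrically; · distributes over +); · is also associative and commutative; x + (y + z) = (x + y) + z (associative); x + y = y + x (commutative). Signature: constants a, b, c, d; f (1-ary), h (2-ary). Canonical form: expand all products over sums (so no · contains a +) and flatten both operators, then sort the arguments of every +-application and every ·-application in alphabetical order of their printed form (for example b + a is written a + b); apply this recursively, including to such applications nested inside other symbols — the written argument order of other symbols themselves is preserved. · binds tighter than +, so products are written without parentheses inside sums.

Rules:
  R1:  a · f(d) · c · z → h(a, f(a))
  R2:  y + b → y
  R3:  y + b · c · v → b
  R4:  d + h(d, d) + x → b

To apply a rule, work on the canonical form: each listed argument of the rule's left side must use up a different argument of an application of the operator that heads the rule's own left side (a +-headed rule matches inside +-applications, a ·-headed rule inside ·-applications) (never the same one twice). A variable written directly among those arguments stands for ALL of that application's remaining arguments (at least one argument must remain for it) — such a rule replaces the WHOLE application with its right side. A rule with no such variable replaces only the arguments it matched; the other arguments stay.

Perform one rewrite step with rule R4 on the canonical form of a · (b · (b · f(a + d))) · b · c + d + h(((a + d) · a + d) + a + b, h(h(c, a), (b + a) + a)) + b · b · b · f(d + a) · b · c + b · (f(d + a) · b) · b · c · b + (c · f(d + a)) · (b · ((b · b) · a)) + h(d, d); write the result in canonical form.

Canonical form:  a · b · b · b · c · f(a + d) + a · b · b · b · c · f(a + d) + b · b · b · b · c · f(a + d) + b · b · b · b · c · f(a + d) + d + h(a + a · a + a · d + b + d, h(h(c, a), a + a + b)) + h(d, d)
Apply R4:  consuming d, h(d, d);  x := a · b · b · b · c · f(a + d) + a · b · b · b · c · f(a + d) + b · b · b · b · c · f(a + d) + b · b · b · b · c · f(a + d) + h(a + a · a + a · d + b + d, h(h(c, a), a + a + b))
The variable takes the whole remainder — replace the entire application.
Giving:  b

Answer: b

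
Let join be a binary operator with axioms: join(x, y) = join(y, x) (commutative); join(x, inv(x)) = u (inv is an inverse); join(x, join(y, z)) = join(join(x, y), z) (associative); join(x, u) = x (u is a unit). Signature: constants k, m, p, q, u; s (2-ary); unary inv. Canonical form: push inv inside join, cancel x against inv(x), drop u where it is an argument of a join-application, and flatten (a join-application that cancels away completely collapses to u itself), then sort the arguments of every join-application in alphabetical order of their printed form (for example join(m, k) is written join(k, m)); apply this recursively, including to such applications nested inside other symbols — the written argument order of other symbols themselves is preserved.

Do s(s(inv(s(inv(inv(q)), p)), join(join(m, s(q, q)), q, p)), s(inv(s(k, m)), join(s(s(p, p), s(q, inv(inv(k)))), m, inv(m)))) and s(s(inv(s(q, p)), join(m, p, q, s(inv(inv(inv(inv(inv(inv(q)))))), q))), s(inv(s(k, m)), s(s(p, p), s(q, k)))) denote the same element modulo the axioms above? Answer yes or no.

Left:  s(s(inv(s(inv(inv(q)), p)), join(join(m, s(q, q)), q, p)), s(inv(s(k, m)), join(s(s(p, p), s(q, inv(inv(k)))), m, inv(m))))
  Focus inside:  join(s(s(p, p), s(q, inv(inv(k)))), m, inv(m))
  Push inv inside:  distribute inv over join and collapse double inv
  Cancel:  m cancels
  Combine occurrences:  s(s(p, p), s(q, k))
  Reassemble:  s(s(inv(s(q, p)), join(m, p, q, s(q, q))), s(inv(s(k, m)), s(s(p, p), s(q, k))))
Right:  s(s(inv(s(q, p)), join(m, p, q, s(inv(inv(inv(inv(inv(inv(q)))))), q))), s(inv(s(k, m)), s(s(p, p), s(q, k))))
  Work inside:  join(m, p, q, s(inv(inv(inv(inv(inv(inv(q)))))), q))
  Push inv inside:  distribute inv over join and collapse double inv
  Combine occurrences:  join(m, p, q, s(q, q))
  Reassemble:  s(s(inv(s(q, p)), join(m, p, q, s(q, q))), s(inv(s(k, m)), s(s(p, p), s(q, k))))

Answer: yes — both canonical forms are s(s(inv(s(q, p)), join(m, p, q, s(q, q))), s(inv(s(k, m)), s(s(p, p), s(q, k))))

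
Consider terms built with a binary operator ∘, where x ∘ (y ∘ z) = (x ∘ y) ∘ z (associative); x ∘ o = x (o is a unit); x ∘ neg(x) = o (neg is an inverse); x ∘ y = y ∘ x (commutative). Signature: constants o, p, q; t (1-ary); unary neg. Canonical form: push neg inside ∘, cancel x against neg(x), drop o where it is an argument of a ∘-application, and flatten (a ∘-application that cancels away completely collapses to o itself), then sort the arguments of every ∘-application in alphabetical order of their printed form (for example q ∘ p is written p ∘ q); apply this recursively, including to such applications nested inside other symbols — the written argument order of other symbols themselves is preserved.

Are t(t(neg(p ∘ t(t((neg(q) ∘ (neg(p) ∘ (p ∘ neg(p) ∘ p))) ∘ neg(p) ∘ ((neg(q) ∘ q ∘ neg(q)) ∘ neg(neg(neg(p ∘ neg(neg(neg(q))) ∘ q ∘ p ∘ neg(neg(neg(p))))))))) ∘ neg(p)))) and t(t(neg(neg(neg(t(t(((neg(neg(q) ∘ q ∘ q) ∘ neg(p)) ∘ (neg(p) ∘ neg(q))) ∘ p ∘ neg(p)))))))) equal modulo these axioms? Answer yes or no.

Left:  t(t(neg(p ∘ t(t((neg(q) ∘ (neg(p) ∘ (p ∘ neg(p) ∘ p))) ∘ neg(p) ∘ ((neg(q) ∘ q ∘ neg(q)) ∘ neg(neg(neg(p ∘ neg(neg(neg(q))) ∘ q ∘ p ∘ neg(neg(neg(p))))))))) ∘ neg(p))))
  Work inside:  p ∘ t(t((neg(q) ∘ (neg(p) ∘ (p ∘ neg(p) ∘ p))) ∘ neg(p) ∘ ((neg(q) ∘ q ∘ neg(q)) ∘ neg(neg(neg(p ∘ neg(neg(neg(q))) ∘ q ∘ p ∘ neg(neg(neg(p))))))))) ∘ neg(p)
  Push neg inside:  distribute neg over ∘ and collapse double neg
  Cancel:  p cancels
  Collect:  t(t(neg(p) ∘ neg(p) ∘ neg(q) ∘ neg(q)))
  Put back:  t(t(neg(t(t(neg(p) ∘ neg(p) ∘ neg(q) ∘ neg(q))))))
Right:  t(t(neg(neg(neg(t(t(((neg(neg(q) ∘ q ∘ q) ∘ neg(p)) ∘ (neg(p) ∘ neg(q))) ∘ p ∘ neg(p))))))))
  Focus inside:  ((neg(neg(q) ∘ q ∘ q) ∘ neg(p)) ∘ (neg(p) ∘ neg(q))) ∘ p ∘ neg(p)
  Push neg inside:  distribute neg over ∘ and collapse double neg
  Collect:  neg(q) ∘ neg(q) ∘ neg(p) ∘ neg(p)
  Sort:  neg(p) ∘ neg(p) ∘ neg(q) ∘ neg(q)
  Rebuild:  t(t(neg(t(t(neg(p) ∘ neg(p) ∘ neg(q) ∘ neg(q))))))

Answer: yes — both canonical forms are t(t(neg(t(t(neg(p) ∘ neg(p) ∘ neg(q) ∘ neg(q))))))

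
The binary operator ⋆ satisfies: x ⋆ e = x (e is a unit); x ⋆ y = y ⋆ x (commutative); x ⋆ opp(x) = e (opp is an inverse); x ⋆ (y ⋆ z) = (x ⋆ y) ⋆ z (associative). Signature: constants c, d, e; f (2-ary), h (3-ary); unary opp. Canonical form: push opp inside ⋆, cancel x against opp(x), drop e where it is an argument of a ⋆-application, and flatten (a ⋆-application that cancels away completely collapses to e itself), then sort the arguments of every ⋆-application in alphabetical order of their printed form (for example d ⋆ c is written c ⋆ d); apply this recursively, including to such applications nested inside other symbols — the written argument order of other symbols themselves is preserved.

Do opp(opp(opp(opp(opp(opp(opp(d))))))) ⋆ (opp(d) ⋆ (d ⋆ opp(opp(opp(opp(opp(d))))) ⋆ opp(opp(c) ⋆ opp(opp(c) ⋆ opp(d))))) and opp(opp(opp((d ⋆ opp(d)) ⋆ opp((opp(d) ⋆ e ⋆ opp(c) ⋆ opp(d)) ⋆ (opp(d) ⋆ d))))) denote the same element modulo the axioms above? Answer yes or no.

Answer: no — opp(d) ⋆ opp(d) ⋆ opp(d) vs opp(c) ⋆ opp(d) ⋆ opp(d)

Derivation:
Left:  opp(opp(opp(opp(opp(opp(opp(d))))))) ⋆ (opp(d) ⋆ (d ⋆ opp(opp(opp(opp(opp(d))))) ⋆ opp(opp(c) ⋆ opp(opp(c) ⋆ opp(d)))))
  Push opp inside:  distribute opp over ⋆ and collapse double opp
  Cancel:  c cancels
  Combine occurrences:  opp(d) ⋆ opp(d) ⋆ opp(d)
Right:  opp(opp(opp((d ⋆ opp(d)) ⋆ opp((opp(d) ⋆ e ⋆ opp(c) ⋆ opp(d)) ⋆ (opp(d) ⋆ d)))))
  Push opp inside:  distribute opp over ⋆ and collapse double opp
  Collect:  opp(d) ⋆ opp(d) ⋆ opp(c)
  Sort arguments:  opp(c) ⋆ opp(d) ⋆ opp(d)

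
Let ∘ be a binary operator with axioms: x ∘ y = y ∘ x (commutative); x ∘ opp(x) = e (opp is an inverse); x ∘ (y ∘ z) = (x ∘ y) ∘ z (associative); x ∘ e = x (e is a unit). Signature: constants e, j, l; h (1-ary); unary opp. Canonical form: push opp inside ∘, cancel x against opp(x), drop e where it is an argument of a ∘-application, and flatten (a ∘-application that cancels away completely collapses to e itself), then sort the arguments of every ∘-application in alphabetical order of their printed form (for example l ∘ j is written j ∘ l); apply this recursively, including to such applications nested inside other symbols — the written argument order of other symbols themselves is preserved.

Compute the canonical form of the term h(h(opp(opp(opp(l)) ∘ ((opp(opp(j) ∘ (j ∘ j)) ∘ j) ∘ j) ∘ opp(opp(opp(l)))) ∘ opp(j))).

Descend into:  opp(opp(opp(l)) ∘ ((opp(opp(j) ∘ (j ∘ j)) ∘ j) ∘ j) ∘ opp(opp(opp(l)))) ∘ opp(j)
Push opp inside:  distribute opp over ∘ and collapse double opp
Inverses cancel:  l cancels
Collect:  opp(j) ∘ opp(j)
Rebuild:  h(h(opp(j) ∘ opp(j)))

Answer: h(h(opp(j) ∘ opp(j)))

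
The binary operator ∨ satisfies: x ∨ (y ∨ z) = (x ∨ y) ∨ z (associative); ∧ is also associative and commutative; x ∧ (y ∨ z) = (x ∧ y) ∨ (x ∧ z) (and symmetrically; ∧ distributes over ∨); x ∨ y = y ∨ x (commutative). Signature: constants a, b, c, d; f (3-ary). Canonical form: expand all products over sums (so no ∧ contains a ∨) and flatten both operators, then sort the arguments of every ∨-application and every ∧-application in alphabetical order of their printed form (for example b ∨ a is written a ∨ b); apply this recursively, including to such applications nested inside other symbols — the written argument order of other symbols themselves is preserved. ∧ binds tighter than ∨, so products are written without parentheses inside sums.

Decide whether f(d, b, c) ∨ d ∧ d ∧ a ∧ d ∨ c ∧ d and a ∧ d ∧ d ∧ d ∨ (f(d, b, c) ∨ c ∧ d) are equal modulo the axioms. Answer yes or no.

Left:  f(d, b, c) ∨ d ∧ d ∧ a ∧ d ∨ c ∧ d
  Merge nested applications:  f(d, b, c) ∨ a ∧ d ∧ d ∧ d ∨ c ∧ d
  Order the arguments:  a ∧ d ∧ d ∧ d ∨ c ∧ d ∨ f(d, b, c)
Right:  a ∧ d ∧ d ∧ d ∨ (f(d, b, c) ∨ c ∧ d)
  Un-nest:  a ∧ d ∧ d ∧ d ∨ f(d, b, c) ∨ c ∧ d
  Order the arguments:  a ∧ d ∧ d ∧ d ∨ c ∧ d ∨ f(d, b, c)

Answer: yes — both canonical forms are a ∧ d ∧ d ∧ d ∨ c ∧ d ∨ f(d, b, c)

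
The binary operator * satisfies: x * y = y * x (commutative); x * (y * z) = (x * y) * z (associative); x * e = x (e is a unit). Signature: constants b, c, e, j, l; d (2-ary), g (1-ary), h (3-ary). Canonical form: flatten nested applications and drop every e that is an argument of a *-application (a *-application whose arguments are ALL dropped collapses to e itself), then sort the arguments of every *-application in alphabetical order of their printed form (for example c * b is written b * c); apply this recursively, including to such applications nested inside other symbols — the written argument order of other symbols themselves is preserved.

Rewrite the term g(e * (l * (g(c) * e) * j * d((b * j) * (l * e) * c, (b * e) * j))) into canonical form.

Answer: g(d(b * c * j * l, b * j) * g(c) * j * l)

Derivation:
Work inside:  e * (l * (g(c) * e) * j * d((b * j) * (l * e) * c, (b * e) * j))
Flatten:  e * l * g(c) * e * j * d((b * j) * (l * e) * c, (b * e) * j)
Simplify inside:  d((b * j) * (l * e) * c, (b * e) * j)  →  d(b * c * j * l, b * j)
Unit:  drop e (×2)
Sort arguments:  d(b * c * j * l, b * j) * g(c) * j * l
Rebuild:  g(d(b * c * j * l, b * j) * g(c) * j * l)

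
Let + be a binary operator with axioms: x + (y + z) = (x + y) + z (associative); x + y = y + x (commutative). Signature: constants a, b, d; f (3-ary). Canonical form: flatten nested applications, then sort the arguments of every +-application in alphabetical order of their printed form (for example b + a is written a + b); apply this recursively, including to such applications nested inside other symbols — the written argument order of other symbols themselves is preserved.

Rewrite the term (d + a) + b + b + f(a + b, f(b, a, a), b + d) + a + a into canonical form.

Flatten:  d + a + b + b + f(a + b, f(b, a, a), b + d) + a + a
Sort:  a + a + a + b + b + d + f(a + b, f(b, a, a), b + d)

Answer: a + a + a + b + b + d + f(a + b, f(b, a, a), b + d)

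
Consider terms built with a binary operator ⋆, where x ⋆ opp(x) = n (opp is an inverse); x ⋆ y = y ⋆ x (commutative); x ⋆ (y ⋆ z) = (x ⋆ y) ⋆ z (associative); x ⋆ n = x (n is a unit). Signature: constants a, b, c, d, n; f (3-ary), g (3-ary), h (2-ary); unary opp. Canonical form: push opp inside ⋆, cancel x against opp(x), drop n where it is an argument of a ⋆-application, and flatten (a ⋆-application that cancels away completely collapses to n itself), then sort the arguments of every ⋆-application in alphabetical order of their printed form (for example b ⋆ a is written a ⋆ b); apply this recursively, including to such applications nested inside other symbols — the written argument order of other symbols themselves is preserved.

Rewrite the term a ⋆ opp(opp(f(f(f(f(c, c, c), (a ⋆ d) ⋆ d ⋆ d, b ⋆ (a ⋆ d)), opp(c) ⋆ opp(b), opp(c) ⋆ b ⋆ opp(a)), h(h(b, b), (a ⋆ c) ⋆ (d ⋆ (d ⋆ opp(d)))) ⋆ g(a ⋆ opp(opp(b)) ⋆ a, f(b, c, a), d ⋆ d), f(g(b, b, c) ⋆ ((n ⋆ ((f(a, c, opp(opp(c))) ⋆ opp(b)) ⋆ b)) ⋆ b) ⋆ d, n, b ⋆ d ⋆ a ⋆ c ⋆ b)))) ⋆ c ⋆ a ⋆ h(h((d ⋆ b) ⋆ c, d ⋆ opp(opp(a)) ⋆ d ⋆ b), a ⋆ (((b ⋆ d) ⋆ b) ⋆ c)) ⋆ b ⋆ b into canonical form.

Push opp inside:  distribute opp over ⋆ and collapse double opp
Combine occurrences:  a ⋆ a ⋆ f(f(f(f(c, c, c), a ⋆ d ⋆ d ⋆ d, a ⋆ b ⋆ d), opp(b) ⋆ opp(c), b ⋆ opp(a) ⋆ opp(c)), g(a ⋆ a ⋆ b, f(b, c, a), d ⋆ d) ⋆ h(h(b, b), a ⋆ c ⋆ d), f(b ⋆ d ⋆ f(a, c, c) ⋆ g(b, b, c), n, a ⋆ b ⋆ b ⋆ c ⋆ d)) ⋆ c ⋆ h(h(b ⋆ c ⋆ d, a ⋆ b ⋆ d ⋆ d), a ⋆ b ⋆ b ⋆ c ⋆ d) ⋆ b ⋆ b
Sort:  a ⋆ a ⋆ b ⋆ b ⋆ c ⋆ f(f(f(f(c, c, c), a ⋆ d ⋆ d ⋆ d, a ⋆ b ⋆ d), opp(b) ⋆ opp(c), b ⋆ opp(a) ⋆ opp(c)), g(a ⋆ a ⋆ b, f(b, c, a), d ⋆ d) ⋆ h(h(b, b), a ⋆ c ⋆ d), f(b ⋆ d ⋆ f(a, c, c) ⋆ g(b, b, c), n, a ⋆ b ⋆ b ⋆ c ⋆ d)) ⋆ h(h(b ⋆ c ⋆ d, a ⋆ b ⋆ d ⋆ d), a ⋆ b ⋆ b ⋆ c ⋆ d)

Answer: a ⋆ a ⋆ b ⋆ b ⋆ c ⋆ f(f(f(f(c, c, c), a ⋆ d ⋆ d ⋆ d, a ⋆ b ⋆ d), opp(b) ⋆ opp(c), b ⋆ opp(a) ⋆ opp(c)), g(a ⋆ a ⋆ b, f(b, c, a), d ⋆ d) ⋆ h(h(b, b), a ⋆ c ⋆ d), f(b ⋆ d ⋆ f(a, c, c) ⋆ g(b, b, c), n, a ⋆ b ⋆ b ⋆ c ⋆ d)) ⋆ h(h(b ⋆ c ⋆ d, a ⋆ b ⋆ d ⋆ d), a ⋆ b ⋆ b ⋆ c ⋆ d)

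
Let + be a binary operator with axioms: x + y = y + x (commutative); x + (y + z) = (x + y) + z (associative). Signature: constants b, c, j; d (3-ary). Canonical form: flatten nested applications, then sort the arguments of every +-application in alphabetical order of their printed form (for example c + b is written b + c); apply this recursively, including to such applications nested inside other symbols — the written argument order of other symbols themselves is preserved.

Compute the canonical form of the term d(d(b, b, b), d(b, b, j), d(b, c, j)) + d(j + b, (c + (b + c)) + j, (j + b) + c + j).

Simplify inside:  d(j + b, (c + (b + c)) + j, (j + b) + c + j)  →  d(b + j, b + c + c + j, b + c + j + j)
Order the arguments:  d(b + j, b + c + c + j, b + c + j + j) + d(d(b, b, b), d(b, b, j), d(b, c, j))

Answer: d(b + j, b + c + c + j, b + c + j + j) + d(d(b, b, b), d(b, b, j), d(b, c, j))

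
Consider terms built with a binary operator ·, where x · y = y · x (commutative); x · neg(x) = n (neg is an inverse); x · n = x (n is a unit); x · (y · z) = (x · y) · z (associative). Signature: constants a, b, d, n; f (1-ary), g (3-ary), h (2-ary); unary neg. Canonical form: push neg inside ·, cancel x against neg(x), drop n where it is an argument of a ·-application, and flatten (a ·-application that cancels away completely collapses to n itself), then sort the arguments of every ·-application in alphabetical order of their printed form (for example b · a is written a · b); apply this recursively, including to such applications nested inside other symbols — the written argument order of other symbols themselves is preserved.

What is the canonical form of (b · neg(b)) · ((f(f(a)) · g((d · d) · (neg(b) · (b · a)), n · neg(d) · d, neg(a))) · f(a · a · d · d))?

Inverses cancel:  b cancels
Combine occurrences:  f(f(a)) · g(a · d · d, n, neg(a)) · f(a · a · d · d)
Sort arguments:  f(a · a · d · d) · f(f(a)) · g(a · d · d, n, neg(a))

Answer: f(a · a · d · d) · f(f(a)) · g(a · d · d, n, neg(a))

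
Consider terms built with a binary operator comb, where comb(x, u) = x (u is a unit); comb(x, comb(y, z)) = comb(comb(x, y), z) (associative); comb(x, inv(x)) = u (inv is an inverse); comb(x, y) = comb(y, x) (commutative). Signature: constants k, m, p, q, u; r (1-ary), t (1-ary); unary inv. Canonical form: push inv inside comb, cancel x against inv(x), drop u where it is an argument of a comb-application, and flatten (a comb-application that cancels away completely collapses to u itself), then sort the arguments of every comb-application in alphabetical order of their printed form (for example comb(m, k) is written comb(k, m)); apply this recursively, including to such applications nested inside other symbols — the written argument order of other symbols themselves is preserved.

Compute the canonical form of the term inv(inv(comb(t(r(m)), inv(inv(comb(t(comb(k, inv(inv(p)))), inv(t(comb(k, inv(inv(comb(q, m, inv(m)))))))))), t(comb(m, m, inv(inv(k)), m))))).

Push inv inside:  distribute inv over comb and collapse double inv
Combine occurrences:  comb(t(r(m)), t(comb(k, p)), inv(t(comb(k, q))), t(comb(k, m, m, m)))
Order the arguments:  comb(inv(t(comb(k, q))), t(comb(k, m, m, m)), t(comb(k, p)), t(r(m)))

Answer: comb(inv(t(comb(k, q))), t(comb(k, m, m, m)), t(comb(k, p)), t(r(m)))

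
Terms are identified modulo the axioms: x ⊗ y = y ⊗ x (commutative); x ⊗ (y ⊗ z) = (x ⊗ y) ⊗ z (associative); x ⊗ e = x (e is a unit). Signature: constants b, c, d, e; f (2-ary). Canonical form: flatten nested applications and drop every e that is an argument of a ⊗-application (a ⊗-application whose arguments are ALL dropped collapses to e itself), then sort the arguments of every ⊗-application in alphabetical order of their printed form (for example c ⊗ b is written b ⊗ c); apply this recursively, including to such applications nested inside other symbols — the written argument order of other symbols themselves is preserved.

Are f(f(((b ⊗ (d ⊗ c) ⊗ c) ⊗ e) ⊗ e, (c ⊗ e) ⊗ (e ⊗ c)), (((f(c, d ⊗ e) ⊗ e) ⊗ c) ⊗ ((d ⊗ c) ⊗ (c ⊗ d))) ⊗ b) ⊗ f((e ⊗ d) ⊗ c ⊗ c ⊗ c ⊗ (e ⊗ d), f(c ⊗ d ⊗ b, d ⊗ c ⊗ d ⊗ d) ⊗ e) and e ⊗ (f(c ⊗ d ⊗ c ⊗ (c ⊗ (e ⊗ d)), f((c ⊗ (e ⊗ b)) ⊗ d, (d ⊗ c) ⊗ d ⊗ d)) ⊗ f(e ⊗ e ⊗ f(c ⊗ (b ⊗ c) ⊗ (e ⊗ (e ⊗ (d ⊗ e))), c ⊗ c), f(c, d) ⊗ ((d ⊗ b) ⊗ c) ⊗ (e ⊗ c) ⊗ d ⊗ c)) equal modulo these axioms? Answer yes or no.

Left:  f(f(((b ⊗ (d ⊗ c) ⊗ c) ⊗ e) ⊗ e, (c ⊗ e) ⊗ (e ⊗ c)), (((f(c, d ⊗ e) ⊗ e) ⊗ c) ⊗ ((d ⊗ c) ⊗ (c ⊗ d))) ⊗ b) ⊗ f((e ⊗ d) ⊗ c ⊗ c ⊗ c ⊗ (e ⊗ d), f(c ⊗ d ⊗ b, d ⊗ c ⊗ d ⊗ d) ⊗ e)
  Canonicalize subterm:  f(f(((b ⊗ (d ⊗ c) ⊗ c) ⊗ e) ⊗ e, (c ⊗ e) ⊗ (e ⊗ c)), (((f(c, d ⊗ e) ⊗ e) ⊗ c) ⊗ ((d ⊗ c) ⊗ (c ⊗ d))) ⊗ b)  →  f(f(b ⊗ c ⊗ c ⊗ d, c ⊗ c), b ⊗ c ⊗ c ⊗ c ⊗ d ⊗ d ⊗ f(c, d))
  Canonicalize subterm:  f((e ⊗ d) ⊗ c ⊗ c ⊗ c ⊗ (e ⊗ d), f(c ⊗ d ⊗ b, d ⊗ c ⊗ d ⊗ d) ⊗ e)  →  f(c ⊗ c ⊗ c ⊗ d ⊗ d, f(b ⊗ c ⊗ d, c ⊗ d ⊗ d ⊗ d))
  Order the arguments:  f(c ⊗ c ⊗ c ⊗ d ⊗ d, f(b ⊗ c ⊗ d, c ⊗ d ⊗ d ⊗ d)) ⊗ f(f(b ⊗ c ⊗ c ⊗ d, c ⊗ c), b ⊗ c ⊗ c ⊗ c ⊗ d ⊗ d ⊗ f(c, d))
Right:  e ⊗ (f(c ⊗ d ⊗ c ⊗ (c ⊗ (e ⊗ d)), f((c ⊗ (e ⊗ b)) ⊗ d, (d ⊗ c) ⊗ d ⊗ d)) ⊗ f(e ⊗ e ⊗ f(c ⊗ (b ⊗ c) ⊗ (e ⊗ (e ⊗ (d ⊗ e))), c ⊗ c), f(c, d) ⊗ ((d ⊗ b) ⊗ c) ⊗ (e ⊗ c) ⊗ d ⊗ c))
  Flatten:  e ⊗ f(c ⊗ d ⊗ c ⊗ (c ⊗ (e ⊗ d)), f((c ⊗ (e ⊗ b)) ⊗ d, (d ⊗ c) ⊗ d ⊗ d)) ⊗ f(e ⊗ e ⊗ f(c ⊗ (b ⊗ c) ⊗ (e ⊗ (e ⊗ (d ⊗ e))), c ⊗ c), f(c, d) ⊗ ((d ⊗ b) ⊗ c) ⊗ (e ⊗ c) ⊗ d ⊗ c)
  Simplify inside:  f(c ⊗ d ⊗ c ⊗ (c ⊗ (e ⊗ d)), f((c ⊗ (e ⊗ b)) ⊗ d, (d ⊗ c) ⊗ d ⊗ d))  →  f(c ⊗ c ⊗ c ⊗ d ⊗ d, f(b ⊗ c ⊗ d, c ⊗ d ⊗ d ⊗ d))
  Simplify inside:  f(e ⊗ e ⊗ f(c ⊗ (b ⊗ c) ⊗ (e ⊗ (e ⊗ (d ⊗ e))), c ⊗ c), f(c, d) ⊗ ((d ⊗ b) ⊗ c) ⊗ (e ⊗ c) ⊗ d ⊗ c)  →  f(f(b ⊗ c ⊗ c ⊗ d, c ⊗ c), b ⊗ c ⊗ c ⊗ c ⊗ d ⊗ d ⊗ f(c, d))
  Unit:  drop e
  Sort arguments:  f(c ⊗ c ⊗ c ⊗ d ⊗ d, f(b ⊗ c ⊗ d, c ⊗ d ⊗ d ⊗ d)) ⊗ f(f(b ⊗ c ⊗ c ⊗ d, c ⊗ c), b ⊗ c ⊗ c ⊗ c ⊗ d ⊗ d ⊗ f(c, d))

Answer: yes — both canonical forms are f(c ⊗ c ⊗ c ⊗ d ⊗ d, f(b ⊗ c ⊗ d, c ⊗ d ⊗ d ⊗ d)) ⊗ f(f(b ⊗ c ⊗ c ⊗ d, c ⊗ c), b ⊗ c ⊗ c ⊗ c ⊗ d ⊗ d ⊗ f(c, d))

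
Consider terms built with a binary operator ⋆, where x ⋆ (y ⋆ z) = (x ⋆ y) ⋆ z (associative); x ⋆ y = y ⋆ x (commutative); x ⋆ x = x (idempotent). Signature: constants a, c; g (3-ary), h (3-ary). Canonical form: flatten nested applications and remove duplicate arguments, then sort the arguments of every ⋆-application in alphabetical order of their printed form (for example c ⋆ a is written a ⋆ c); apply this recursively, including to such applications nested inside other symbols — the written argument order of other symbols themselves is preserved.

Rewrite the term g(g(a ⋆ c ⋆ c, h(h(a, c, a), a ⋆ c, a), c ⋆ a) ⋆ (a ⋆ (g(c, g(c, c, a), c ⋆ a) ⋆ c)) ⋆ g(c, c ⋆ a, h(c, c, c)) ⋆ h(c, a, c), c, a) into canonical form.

Answer: g(a ⋆ c ⋆ g(a ⋆ c, h(h(a, c, a), a ⋆ c, a), a ⋆ c) ⋆ g(c, a ⋆ c, h(c, c, c)) ⋆ g(c, g(c, c, a), a ⋆ c) ⋆ h(c, a, c), c, a)

Derivation:
Focus inside:  g(a ⋆ c ⋆ c, h(h(a, c, a), a ⋆ c, a), c ⋆ a) ⋆ (a ⋆ (g(c, g(c, c, a), c ⋆ a) ⋆ c)) ⋆ g(c, c ⋆ a, h(c, c, c)) ⋆ h(c, a, c)
Un-nest:  g(a ⋆ c ⋆ c, h(h(a, c, a), a ⋆ c, a), c ⋆ a) ⋆ a ⋆ g(c, g(c, c, a), c ⋆ a) ⋆ c ⋆ g(c, c ⋆ a, h(c, c, c)) ⋆ h(c, a, c)
Simplify inside:  g(a ⋆ c ⋆ c, h(h(a, c, a), a ⋆ c, a), c ⋆ a)  →  g(a ⋆ c, h(h(a, c, a), a ⋆ c, a), a ⋆ c)
Inside:  g(c, g(c, c, a), c ⋆ a)  →  g(c, g(c, c, a), a ⋆ c)
Inside:  g(c, c ⋆ a, h(c, c, c))  →  g(c, a ⋆ c, h(c, c, c))
Sort:  a ⋆ c ⋆ g(a ⋆ c, h(h(a, c, a), a ⋆ c, a), a ⋆ c) ⋆ g(c, a ⋆ c, h(c, c, c)) ⋆ g(c, g(c, c, a), a ⋆ c) ⋆ h(c, a, c)
Rebuild:  g(a ⋆ c ⋆ g(a ⋆ c, h(h(a, c, a), a ⋆ c, a), a ⋆ c) ⋆ g(c, a ⋆ c, h(c, c, c)) ⋆ g(c, g(c, c, a), a ⋆ c) ⋆ h(c, a, c), c, a)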